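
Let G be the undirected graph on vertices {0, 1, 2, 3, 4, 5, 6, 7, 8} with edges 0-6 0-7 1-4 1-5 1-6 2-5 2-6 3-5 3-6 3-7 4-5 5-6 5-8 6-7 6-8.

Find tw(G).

2

A width-2 tree decomposition is:
Bags: B1 = {1, 5, 6}  B2 = {5, 6, 8}  B3 = {2, 5, 6}  B4 = {3, 5, 6}  B5 = {3, 6, 7}  B6 = {1, 4, 5}  B7 = {0, 6, 7}
Tree: B1–B2, B1–B3, B1–B4, B4–B5, B1–B6, B5–B7
Every bag has size at most 3, so the width is 3 − 1 = 2 and tw(G) ≤ 2. For the lower bound, the 3 vertices {1, 4, 5} are pairwise adjacent, and any tree decomposition puts a clique entirely inside one bag — forcing width ≥ 2. Hence tw(G) = 2 exactly.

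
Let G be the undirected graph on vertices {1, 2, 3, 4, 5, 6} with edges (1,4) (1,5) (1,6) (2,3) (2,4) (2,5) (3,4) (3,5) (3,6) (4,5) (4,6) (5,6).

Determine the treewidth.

A width-3 tree decomposition is:
Bags: B1 = {1, 4, 5, 6}  B2 = {3, 4, 5, 6}  B3 = {2, 3, 4, 5}
Tree: B1–B2, B2–B3
Every bag has size at most 4, so the width is 4 − 1 = 3 and tw(G) ≤ 3. For the lower bound, the 4 vertices {1, 4, 5, 6} are pairwise adjacent, and any tree decomposition puts a clique entirely inside one bag — forcing width ≥ 3. Therefore the treewidth is 3.

3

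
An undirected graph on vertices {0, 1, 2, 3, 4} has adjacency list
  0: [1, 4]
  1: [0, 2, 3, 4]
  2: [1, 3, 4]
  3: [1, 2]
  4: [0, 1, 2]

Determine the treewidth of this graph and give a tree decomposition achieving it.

Each bag holds 3 vertices, so the decomposition has width 2, which upper-bounds the treewidth. Conversely, {0, 1, 4} is a clique of size 3, and the vertices of any clique must share a bag in every tree decomposition; so some bag has ≥ 3 vertices and tw(G) ≥ 2. Hence tw(G) = 2 exactly.

Treewidth 2.
One optimal decomposition is:
Bags: B1 = {1, 2, 3}  B2 = {1, 2, 4}  B3 = {0, 1, 4}
Tree: B1–B2, B2–B3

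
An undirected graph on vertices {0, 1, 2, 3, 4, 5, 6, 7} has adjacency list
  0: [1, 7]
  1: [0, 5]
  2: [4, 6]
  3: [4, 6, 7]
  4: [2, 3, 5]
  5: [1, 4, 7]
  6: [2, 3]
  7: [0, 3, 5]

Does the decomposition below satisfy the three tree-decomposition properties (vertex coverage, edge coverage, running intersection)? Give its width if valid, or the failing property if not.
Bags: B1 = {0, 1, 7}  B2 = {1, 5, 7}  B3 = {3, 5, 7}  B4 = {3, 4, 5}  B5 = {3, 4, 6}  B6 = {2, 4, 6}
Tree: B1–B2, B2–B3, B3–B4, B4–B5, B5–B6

Every vertex of G appears in some bag (union = {0, 1, 2, 3, 4, 5, 6, 7}); every edge is covered by a bag; and for each vertex v the set of bags containing v is connected in the bag tree. The decomposition is therefore valid. The largest bag has 3 vertices, so the width is 2.

Yes; width 2.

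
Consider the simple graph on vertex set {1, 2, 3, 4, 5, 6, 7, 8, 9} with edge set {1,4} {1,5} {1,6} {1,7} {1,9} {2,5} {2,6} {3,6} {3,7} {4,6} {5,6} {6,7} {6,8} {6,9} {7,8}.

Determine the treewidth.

A width-2 tree decomposition is:
Bags: B1 = {1, 6, 7}  B2 = {6, 7, 8}  B3 = {1, 4, 6}  B4 = {1, 6, 9}  B5 = {1, 5, 6}  B6 = {2, 5, 6}  B7 = {3, 6, 7}
Tree: B1–B2, B1–B3, B3–B4, B4–B5, B5–B6, B2–B7
The largest bag has 3 vertices, giving width 2; this decomposition certifies tw(G) ≤ 2. For the lower bound, the 3 vertices {6, 7, 8} are pairwise adjacent, and any tree decomposition puts a clique entirely inside one bag — forcing width ≥ 2. The upper and lower bounds meet at 2, so that is the treewidth.

2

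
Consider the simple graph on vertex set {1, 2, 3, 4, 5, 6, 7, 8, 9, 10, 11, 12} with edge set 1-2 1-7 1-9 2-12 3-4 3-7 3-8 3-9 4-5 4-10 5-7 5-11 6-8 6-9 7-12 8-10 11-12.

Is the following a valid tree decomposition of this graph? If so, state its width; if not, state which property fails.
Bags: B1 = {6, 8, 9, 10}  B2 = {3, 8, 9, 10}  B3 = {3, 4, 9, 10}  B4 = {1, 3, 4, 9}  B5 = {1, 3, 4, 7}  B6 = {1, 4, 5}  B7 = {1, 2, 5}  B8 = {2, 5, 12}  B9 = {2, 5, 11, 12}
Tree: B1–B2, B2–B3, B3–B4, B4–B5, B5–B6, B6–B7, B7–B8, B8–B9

No — edge (7,5) lies in no bag.

A tree decomposition must satisfy three properties: every vertex lies in some bag; for every edge, both endpoints lie together in some bag; and for every vertex, the bags containing it form a connected subtree. Here edge (7,5) lies in no bag, so the decomposition is invalid.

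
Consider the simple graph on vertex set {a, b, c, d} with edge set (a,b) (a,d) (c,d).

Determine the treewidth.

1

A width-1 tree decomposition is:
Bags: B1 = {a, d}  B2 = {a, b}  B3 = {c, d}
Tree: B1–B2, B1–B3
Each bag holds 2 vertices, so the decomposition has width 1, which upper-bounds the treewidth. Since G has at least one edge (e.g. a–d), it is not an edgeless graph, so tw(G) ≥ 1. Hence tw(G) = 1 exactly.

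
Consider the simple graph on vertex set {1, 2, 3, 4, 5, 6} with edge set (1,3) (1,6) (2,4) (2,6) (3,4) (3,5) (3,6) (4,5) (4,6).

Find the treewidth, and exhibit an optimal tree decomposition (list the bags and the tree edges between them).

Treewidth 2.
One optimal decomposition is:
Bags: B1 = {2, 4, 6}  B2 = {3, 4, 6}  B3 = {1, 3, 6}  B4 = {3, 4, 5}
Tree: B1–B2, B2–B3, B2–B4

Each bag holds 3 vertices, so the decomposition has width 2, which upper-bounds the treewidth. Conversely, {2, 4, 6} is a clique of size 3, and the vertices of any clique must share a bag in every tree decomposition; so some bag has ≥ 3 vertices and tw(G) ≥ 2. The upper and lower bounds meet at 2, so that is the treewidth.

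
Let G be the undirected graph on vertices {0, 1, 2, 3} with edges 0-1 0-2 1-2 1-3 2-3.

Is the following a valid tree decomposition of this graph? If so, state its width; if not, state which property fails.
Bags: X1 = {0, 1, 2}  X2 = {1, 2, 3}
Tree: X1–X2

Yes; width 2.

Checking the three conditions: (i) the bags cover all of {0, 1, 2, 3}; (ii) for each edge, some bag contains both endpoints; (iii) the bags containing any fixed vertex form a subtree. All hold, so the decomposition is valid with width 3 − 1 = 2.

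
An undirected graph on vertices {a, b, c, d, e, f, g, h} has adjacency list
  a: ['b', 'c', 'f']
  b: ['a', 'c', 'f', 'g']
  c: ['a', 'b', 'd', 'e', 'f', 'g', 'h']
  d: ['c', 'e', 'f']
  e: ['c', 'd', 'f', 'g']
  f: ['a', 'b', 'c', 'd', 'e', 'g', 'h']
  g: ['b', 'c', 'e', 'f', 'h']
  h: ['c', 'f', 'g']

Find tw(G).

A width-3 tree decomposition is:
Bags: B1 = {c, e, f, g}  B2 = {c, d, e, f}  B3 = {b, c, f, g}  B4 = {a, b, c, f}  B5 = {c, f, g, h}
Tree: B1–B2, B1–B3, B3–B4, B1–B5
Each bag holds 4 vertices, so the decomposition has width 3, which upper-bounds the treewidth. Conversely, {c, d, e, f} is a clique of size 4, and the vertices of any clique must share a bag in every tree decomposition; so some bag has ≥ 4 vertices and tw(G) ≥ 3. Hence tw(G) = 3 exactly.

3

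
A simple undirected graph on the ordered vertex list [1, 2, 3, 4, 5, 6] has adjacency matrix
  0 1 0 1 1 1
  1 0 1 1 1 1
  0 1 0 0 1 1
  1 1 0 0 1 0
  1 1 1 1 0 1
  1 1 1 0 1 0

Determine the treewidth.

3

A width-3 tree decomposition is:
Bags: B1 = {1, 2, 5, 6}  B2 = {1, 2, 4, 5}  B3 = {2, 3, 5, 6}
Tree: B1–B2, B1–B3
The largest bag has 4 vertices, giving width 3; this decomposition certifies tw(G) ≤ 3. Conversely, {1, 2, 4, 5} is a clique of size 4, and the vertices of any clique must share a bag in every tree decomposition; so some bag has ≥ 4 vertices and tw(G) ≥ 3. Combining the bounds, tw(G) = 3.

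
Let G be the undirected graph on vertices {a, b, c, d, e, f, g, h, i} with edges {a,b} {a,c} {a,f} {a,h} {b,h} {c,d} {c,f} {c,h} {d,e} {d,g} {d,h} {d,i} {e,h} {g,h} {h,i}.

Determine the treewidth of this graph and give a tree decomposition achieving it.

Each bag holds 3 vertices, so the decomposition has width 2, which upper-bounds the treewidth. Conversely, {d, g, h} is a clique of size 3, and the vertices of any clique must share a bag in every tree decomposition; so some bag has ≥ 3 vertices and tw(G) ≥ 2. Therefore the treewidth is 2.

Treewidth 2.
Bags: B1 = {a, b, h}  B2 = {a, c, h}  B3 = {c, d, h}  B4 = {d, g, h}  B5 = {d, e, h}  B6 = {a, c, f}  B7 = {d, h, i}
Tree: B1–B2, B2–B3, B3–B4, B3–B5, B2–B6, B4–B7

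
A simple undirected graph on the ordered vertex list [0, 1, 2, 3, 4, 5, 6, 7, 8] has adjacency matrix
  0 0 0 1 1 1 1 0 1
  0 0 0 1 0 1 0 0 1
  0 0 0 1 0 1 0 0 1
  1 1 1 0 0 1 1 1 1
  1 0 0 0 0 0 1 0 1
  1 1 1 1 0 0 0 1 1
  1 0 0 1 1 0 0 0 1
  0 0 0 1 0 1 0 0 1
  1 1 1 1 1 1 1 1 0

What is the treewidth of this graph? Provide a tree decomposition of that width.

The largest bag has 4 vertices, giving width 3; this decomposition certifies tw(G) ≤ 3. For the lower bound, the 4 vertices {0, 3, 5, 8} are pairwise adjacent, and any tree decomposition puts a clique entirely inside one bag — forcing width ≥ 3. Hence tw(G) = 3 exactly.

Treewidth 3.
One optimal decomposition is:
Bags: B1 = {0, 3, 5, 8}  B2 = {0, 3, 6, 8}  B3 = {3, 5, 7, 8}  B4 = {1, 3, 5, 8}  B5 = {2, 3, 5, 8}  B6 = {0, 4, 6, 8}
Tree: B1–B2, B1–B3, B3–B4, B4–B5, B2–B6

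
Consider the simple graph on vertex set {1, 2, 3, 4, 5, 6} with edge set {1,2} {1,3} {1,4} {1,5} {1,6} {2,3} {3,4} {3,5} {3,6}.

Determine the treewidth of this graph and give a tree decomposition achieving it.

Each bag holds 3 vertices, so the decomposition has width 2, which upper-bounds the treewidth. Conversely, {1, 2, 3} is a clique of size 3, and the vertices of any clique must share a bag in every tree decomposition; so some bag has ≥ 3 vertices and tw(G) ≥ 2. Combining the bounds, tw(G) = 2.

Treewidth 2.
One such decomposition:
Bags: B1 = {1, 3, 5}  B2 = {1, 2, 3}  B3 = {1, 3, 4}  B4 = {1, 3, 6}
Tree: B1–B2, B2–B3, B3–B4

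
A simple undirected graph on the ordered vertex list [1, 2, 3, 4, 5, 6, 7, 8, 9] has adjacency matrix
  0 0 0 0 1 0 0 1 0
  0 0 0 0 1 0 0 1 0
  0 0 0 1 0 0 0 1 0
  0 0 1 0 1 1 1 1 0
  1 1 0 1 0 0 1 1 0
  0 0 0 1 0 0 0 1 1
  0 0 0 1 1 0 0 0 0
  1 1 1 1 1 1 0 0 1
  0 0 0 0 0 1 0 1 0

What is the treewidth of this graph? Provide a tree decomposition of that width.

Every bag has size at most 3, so the width is 3 − 1 = 2 and tw(G) ≤ 2. For the lower bound, the 3 vertices {1, 5, 8} are pairwise adjacent, and any tree decomposition puts a clique entirely inside one bag — forcing width ≥ 2. Combining the bounds, tw(G) = 2.

Treewidth 2.
One optimal decomposition is:
Bags: B1 = {3, 4, 8}  B2 = {4, 6, 8}  B3 = {4, 5, 8}  B4 = {4, 5, 7}  B5 = {2, 5, 8}  B6 = {6, 8, 9}  B7 = {1, 5, 8}
Tree: B1–B2, B1–B3, B3–B4, B3–B5, B2–B6, B3–B7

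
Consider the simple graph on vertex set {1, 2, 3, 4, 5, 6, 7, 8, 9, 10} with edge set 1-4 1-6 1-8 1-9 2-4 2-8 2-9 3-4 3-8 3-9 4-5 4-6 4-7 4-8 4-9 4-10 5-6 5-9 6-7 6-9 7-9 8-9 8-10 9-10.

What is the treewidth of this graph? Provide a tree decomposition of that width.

Each bag holds 4 vertices, so the decomposition has width 3, which upper-bounds the treewidth. For the lower bound, the 4 vertices {3, 4, 8, 9} are pairwise adjacent, and any tree decomposition puts a clique entirely inside one bag — forcing width ≥ 3. The upper and lower bounds meet at 3, so that is the treewidth.

Treewidth 3.
One optimal decomposition is:
Bags: B1 = {4, 8, 9, 10}  B2 = {3, 4, 8, 9}  B3 = {1, 4, 8, 9}  B4 = {1, 4, 6, 9}  B5 = {4, 5, 6, 9}  B6 = {2, 4, 8, 9}  B7 = {4, 6, 7, 9}
Tree: B1–B2, B2–B3, B3–B4, B4–B5, B1–B6, B4–B7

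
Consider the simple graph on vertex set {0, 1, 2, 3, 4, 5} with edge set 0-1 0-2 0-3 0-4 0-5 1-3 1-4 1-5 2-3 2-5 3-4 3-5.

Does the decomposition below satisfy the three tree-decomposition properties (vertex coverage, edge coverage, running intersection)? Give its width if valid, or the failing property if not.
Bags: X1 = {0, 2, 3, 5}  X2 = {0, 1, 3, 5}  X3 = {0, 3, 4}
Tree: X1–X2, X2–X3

A tree decomposition must satisfy three properties: every vertex lies in some bag; for every edge, both endpoints lie together in some bag; and for every vertex, the bags containing it form a connected subtree. Here edge (1,4) lies in no bag, so the decomposition is invalid.

No — edge (1,4) lies in no bag.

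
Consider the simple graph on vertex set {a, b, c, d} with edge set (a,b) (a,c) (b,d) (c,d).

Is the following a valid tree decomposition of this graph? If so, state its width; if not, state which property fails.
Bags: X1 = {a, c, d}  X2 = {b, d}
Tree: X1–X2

A tree decomposition must satisfy three properties: every vertex lies in some bag; for every edge, both endpoints lie together in some bag; and for every vertex, the bags containing it form a connected subtree. Here edge (a,b) lies in no bag, so the decomposition is invalid.

No — edge (a,b) lies in no bag.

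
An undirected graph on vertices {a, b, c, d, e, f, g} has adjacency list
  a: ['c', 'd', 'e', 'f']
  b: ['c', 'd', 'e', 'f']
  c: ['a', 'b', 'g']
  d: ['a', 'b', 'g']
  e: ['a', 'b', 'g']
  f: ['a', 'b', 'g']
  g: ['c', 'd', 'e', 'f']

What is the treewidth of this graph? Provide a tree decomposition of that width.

Every bag has size at most 4, so the width is 4 − 1 = 3 and tw(G) ≤ 3. For the lower bound: the 4 vertex sets {b,c}, {a,f}, {g}, {e} are disjoint, each induces a connected subgraph, and every pair is joined by at least one edge of G. Contracting each set to a single vertex therefore yields K_{4} as a minor, and since treewidth is minor-monotone, tw(G) ≥ tw(K_{4}) = 3. Therefore the treewidth is 3.

Treewidth 3.
One optimal decomposition is:
Bags: B1 = {a, b, c, g}  B2 = {a, b, f, g}  B3 = {a, b, e, g}  B4 = {a, b, d, g}
Tree: B1–B2, B2–B3, B3–B4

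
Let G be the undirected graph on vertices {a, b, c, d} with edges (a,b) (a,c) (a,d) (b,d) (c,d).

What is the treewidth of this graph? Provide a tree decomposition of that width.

Treewidth 2.
Bags: B1 = {a, b, d}  B2 = {a, c, d}
Tree: B1–B2

Each bag holds 3 vertices, so the decomposition has width 2, which upper-bounds the treewidth. On the other hand G contains the 3-clique {a, c, d}. A clique must lie in a single bag of any decomposition, so no decomposition can have width below 2. Therefore the treewidth is 2.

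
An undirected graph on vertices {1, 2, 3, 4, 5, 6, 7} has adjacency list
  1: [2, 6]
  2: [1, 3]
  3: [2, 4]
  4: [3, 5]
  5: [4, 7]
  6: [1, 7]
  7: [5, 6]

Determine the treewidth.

2

A width-2 tree decomposition is:
Bags: B1 = {1, 2, 3}  B2 = {1, 3, 4}  B3 = {1, 4, 5}  B4 = {1, 5, 7}  B5 = {1, 6, 7}
Tree: B1–B2, B2–B3, B3–B4, B4–B5
The largest bag has 3 vertices, giving width 2; this decomposition certifies tw(G) ≤ 2. Since 1–2–3–4–5–7–6–1 is a cycle in G, G is not acyclic. Forests are exactly the graphs of treewidth ≤ 1, so tw(G) ≥ 2. The upper and lower bounds meet at 2, so that is the treewidth.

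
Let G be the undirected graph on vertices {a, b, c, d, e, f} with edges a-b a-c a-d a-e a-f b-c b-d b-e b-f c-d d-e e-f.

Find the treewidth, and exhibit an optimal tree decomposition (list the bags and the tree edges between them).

The largest bag has 4 vertices, giving width 3; this decomposition certifies tw(G) ≤ 3. For the lower bound, the 4 vertices {a, b, d, e} are pairwise adjacent, and any tree decomposition puts a clique entirely inside one bag — forcing width ≥ 3. Hence tw(G) = 3 exactly.

Treewidth 3.
One such decomposition:
Bags: B1 = {a, b, d, e}  B2 = {a, b, e, f}  B3 = {a, b, c, d}
Tree: B1–B2, B1–B3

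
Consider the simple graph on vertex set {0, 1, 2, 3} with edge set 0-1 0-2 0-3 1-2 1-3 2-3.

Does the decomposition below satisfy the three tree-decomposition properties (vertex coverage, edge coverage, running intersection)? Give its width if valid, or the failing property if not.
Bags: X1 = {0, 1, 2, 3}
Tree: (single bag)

Yes; width 3.

Every vertex of G appears in some bag (union = {0, 1, 2, 3}); every edge is covered by a bag; and for each vertex v the set of bags containing v is connected in the bag tree. The decomposition is therefore valid. The largest bag has 4 vertices, so the width is 3.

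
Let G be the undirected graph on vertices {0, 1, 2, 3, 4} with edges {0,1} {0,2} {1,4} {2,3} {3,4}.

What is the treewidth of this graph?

A width-2 tree decomposition is:
Bags: B1 = {0, 2, 3}  B2 = {0, 3, 4}  B3 = {0, 1, 4}
Tree: B1–B2, B2–B3
Every bag has size at most 3, so the width is 3 − 1 = 2 and tw(G) ≤ 2. The edges 0–2–3–4–1–0 form a cycle, so G is not a tree and its treewidth is at least 2. Therefore the treewidth is 2.

2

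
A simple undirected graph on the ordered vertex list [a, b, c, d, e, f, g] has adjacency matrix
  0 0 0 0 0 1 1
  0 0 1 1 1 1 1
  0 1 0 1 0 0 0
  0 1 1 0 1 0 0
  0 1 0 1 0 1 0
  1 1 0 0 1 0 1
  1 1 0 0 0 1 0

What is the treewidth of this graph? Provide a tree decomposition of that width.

Each bag holds 3 vertices, so the decomposition has width 2, which upper-bounds the treewidth. On the other hand G contains the 3-clique {a, f, g}. A clique must lie in a single bag of any decomposition, so no decomposition can have width below 2. The upper and lower bounds meet at 2, so that is the treewidth.

Treewidth 2.
Bags: B1 = {b, f, g}  B2 = {b, e, f}  B3 = {a, f, g}  B4 = {b, d, e}  B5 = {b, c, d}
Tree: B1–B2, B1–B3, B2–B4, B4–B5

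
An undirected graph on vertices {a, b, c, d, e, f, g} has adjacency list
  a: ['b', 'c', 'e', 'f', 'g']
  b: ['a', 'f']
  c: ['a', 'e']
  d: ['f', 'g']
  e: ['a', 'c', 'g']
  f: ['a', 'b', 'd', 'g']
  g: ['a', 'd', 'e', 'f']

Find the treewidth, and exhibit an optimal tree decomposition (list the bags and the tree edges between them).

Treewidth 2.
One optimal decomposition is:
Bags: B1 = {a, e, g}  B2 = {a, f, g}  B3 = {a, b, f}  B4 = {a, c, e}  B5 = {d, f, g}
Tree: B1–B2, B2–B3, B1–B4, B2–B5

Every bag has size at most 3, so the width is 3 − 1 = 2 and tw(G) ≤ 2. Conversely, {d, f, g} is a clique of size 3, and the vertices of any clique must share a bag in every tree decomposition; so some bag has ≥ 3 vertices and tw(G) ≥ 2. Hence tw(G) = 2 exactly.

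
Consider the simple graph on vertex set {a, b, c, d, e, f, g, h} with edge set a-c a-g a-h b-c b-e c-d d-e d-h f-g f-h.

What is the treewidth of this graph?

2

A width-2 tree decomposition is:
Bags: B1 = {a, f, g}  B2 = {a, f, h}  B3 = {a, c, h}  B4 = {c, d, h}  B5 = {b, c, d}  B6 = {b, d, e}
Tree: B1–B2, B2–B3, B3–B4, B4–B5, B5–B6
The largest bag has 3 vertices, giving width 2; this decomposition certifies tw(G) ≤ 2. Since g–f–h–a–g is a cycle in G, G is not acyclic. Forests are exactly the graphs of treewidth ≤ 1, so tw(G) ≥ 2. Hence tw(G) = 2 exactly.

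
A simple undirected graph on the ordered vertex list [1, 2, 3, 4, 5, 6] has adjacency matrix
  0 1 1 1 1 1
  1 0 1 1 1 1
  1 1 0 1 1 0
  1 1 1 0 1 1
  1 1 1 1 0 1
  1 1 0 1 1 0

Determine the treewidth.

4

A width-4 tree decomposition is:
Bags: B1 = {1, 2, 3, 4, 5}  B2 = {1, 2, 4, 5, 6}
Tree: B1–B2
Every bag has size at most 5, so the width is 5 − 1 = 4 and tw(G) ≤ 4. For the lower bound, the 5 vertices {1, 2, 3, 4, 5} are pairwise adjacent, and any tree decomposition puts a clique entirely inside one bag — forcing width ≥ 4. Therefore the treewidth is 4.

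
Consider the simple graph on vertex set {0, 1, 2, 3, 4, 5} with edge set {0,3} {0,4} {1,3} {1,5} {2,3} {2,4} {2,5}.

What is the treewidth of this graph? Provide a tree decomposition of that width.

Each bag holds 3 vertices, so the decomposition has width 2, which upper-bounds the treewidth. Since 0–4–2–3–0 is a cycle in G, G is not acyclic. Forests are exactly the graphs of treewidth ≤ 1, so tw(G) ≥ 2. Therefore the treewidth is 2.

Treewidth 2.
Bags: B1 = {0, 3, 4}  B2 = {2, 3, 4}  B3 = {1, 2, 3}  B4 = {1, 2, 5}
Tree: B1–B2, B2–B3, B3–B4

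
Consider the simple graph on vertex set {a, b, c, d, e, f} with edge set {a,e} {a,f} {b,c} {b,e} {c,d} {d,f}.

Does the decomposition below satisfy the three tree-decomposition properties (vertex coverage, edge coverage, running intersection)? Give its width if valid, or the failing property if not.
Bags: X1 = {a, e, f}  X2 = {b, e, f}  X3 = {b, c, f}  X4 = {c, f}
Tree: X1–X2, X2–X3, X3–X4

No — vertex d appears in no bag.

A tree decomposition must satisfy three properties: every vertex lies in some bag; for every edge, both endpoints lie together in some bag; and for every vertex, the bags containing it form a connected subtree. Here vertex d appears in no bag, so the decomposition is invalid.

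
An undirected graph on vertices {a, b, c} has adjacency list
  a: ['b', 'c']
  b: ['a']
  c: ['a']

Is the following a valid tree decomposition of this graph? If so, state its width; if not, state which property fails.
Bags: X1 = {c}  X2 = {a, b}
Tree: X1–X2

No — edge (a,c) lies in no bag.

A tree decomposition must satisfy three properties: every vertex lies in some bag; for every edge, both endpoints lie together in some bag; and for every vertex, the bags containing it form a connected subtree. Here edge (a,c) lies in no bag, so the decomposition is invalid.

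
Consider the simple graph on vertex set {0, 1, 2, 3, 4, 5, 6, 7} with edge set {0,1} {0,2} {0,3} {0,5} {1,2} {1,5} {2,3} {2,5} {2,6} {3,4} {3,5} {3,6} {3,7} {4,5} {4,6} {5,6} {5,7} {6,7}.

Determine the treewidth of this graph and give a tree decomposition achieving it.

Every bag has size at most 4, so the width is 4 − 1 = 3 and tw(G) ≤ 3. Conversely, {0, 1, 2, 5} is a clique of size 4, and the vertices of any clique must share a bag in every tree decomposition; so some bag has ≥ 4 vertices and tw(G) ≥ 3. Combining the bounds, tw(G) = 3.

Treewidth 3.
One such decomposition:
Bags: B1 = {0, 2, 3, 5}  B2 = {2, 3, 5, 6}  B3 = {3, 5, 6, 7}  B4 = {0, 1, 2, 5}  B5 = {3, 4, 5, 6}
Tree: B1–B2, B2–B3, B1–B4, B3–B5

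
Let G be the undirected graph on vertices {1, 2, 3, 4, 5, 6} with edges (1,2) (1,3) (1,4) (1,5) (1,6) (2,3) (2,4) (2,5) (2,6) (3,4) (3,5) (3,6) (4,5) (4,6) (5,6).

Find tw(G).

A width-5 tree decomposition is:
Bags: B1 = {1, 2, 3, 4, 5, 6}
Tree: (single bag)
With just one bag of size 6, the width is 6 − 1 = 5, so tw(G) ≤ 5. For the lower bound, the 6 vertices {1, 2, 3, 4, 5, 6} are pairwise adjacent, and any tree decomposition puts a clique entirely inside one bag — forcing width ≥ 5. Hence tw(G) = 5 exactly.

5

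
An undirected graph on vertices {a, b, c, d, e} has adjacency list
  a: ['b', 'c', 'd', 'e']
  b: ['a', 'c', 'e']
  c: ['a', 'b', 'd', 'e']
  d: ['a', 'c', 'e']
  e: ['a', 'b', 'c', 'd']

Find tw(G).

A width-3 tree decomposition is:
Bags: B1 = {a, c, d, e}  B2 = {a, b, c, e}
Tree: B1–B2
The largest bag has 4 vertices, giving width 3; this decomposition certifies tw(G) ≤ 3. On the other hand G contains the 4-clique {a, c, d, e}. A clique must lie in a single bag of any decomposition, so no decomposition can have width below 3. Combining the bounds, tw(G) = 3.

3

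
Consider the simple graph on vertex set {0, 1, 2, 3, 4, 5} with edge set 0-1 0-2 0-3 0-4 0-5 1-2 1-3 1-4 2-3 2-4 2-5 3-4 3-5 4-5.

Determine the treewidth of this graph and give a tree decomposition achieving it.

The largest bag has 5 vertices, giving width 4; this decomposition certifies tw(G) ≤ 4. On the other hand G contains the 5-clique {0, 1, 2, 3, 4}. A clique must lie in a single bag of any decomposition, so no decomposition can have width below 4. Therefore the treewidth is 4.

Treewidth 4.
One such decomposition:
Bags: B1 = {0, 2, 3, 4, 5}  B2 = {0, 1, 2, 3, 4}
Tree: B1–B2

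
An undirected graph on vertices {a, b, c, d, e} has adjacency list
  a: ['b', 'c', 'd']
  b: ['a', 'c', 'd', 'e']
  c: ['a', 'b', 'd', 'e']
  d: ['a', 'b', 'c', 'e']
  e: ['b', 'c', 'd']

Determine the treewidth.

A width-3 tree decomposition is:
Bags: B1 = {a, b, c, d}  B2 = {b, c, d, e}
Tree: B1–B2
Each bag holds 4 vertices, so the decomposition has width 3, which upper-bounds the treewidth. On the other hand G contains the 4-clique {b, c, d, e}. A clique must lie in a single bag of any decomposition, so no decomposition can have width below 3. Combining the bounds, tw(G) = 3.

3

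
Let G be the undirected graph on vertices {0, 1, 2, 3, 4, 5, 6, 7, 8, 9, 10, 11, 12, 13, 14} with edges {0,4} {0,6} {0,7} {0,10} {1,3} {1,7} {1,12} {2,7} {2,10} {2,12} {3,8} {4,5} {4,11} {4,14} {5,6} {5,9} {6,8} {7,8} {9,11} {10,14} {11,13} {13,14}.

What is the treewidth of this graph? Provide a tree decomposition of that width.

Each bag holds 4 vertices, so the decomposition has width 3, which upper-bounds the treewidth. For the lower bound: the 4 vertex sets {9,11,13}, {5}, {4}, {0,6,10,14} are disjoint, each induces a connected subgraph, and every pair is joined by at least one edge of G. Contracting each set to a single vertex therefore yields K_{4} as a minor, and since treewidth is minor-monotone, tw(G) ≥ tw(K_{4}) = 3. Combining the bounds, tw(G) = 3.

Treewidth 3.
One optimal decomposition is:
Bags: B1 = {5, 9, 11, 13}  B2 = {4, 5, 11, 13}  B3 = {4, 5, 13, 14}  B4 = {4, 5, 6, 14}  B5 = {0, 4, 6, 14}  B6 = {0, 6, 10, 14}  B7 = {0, 6, 8, 10}  B8 = {0, 7, 8, 10}  B9 = {2, 7, 8, 10}  B10 = {2, 3, 7, 8}  B11 = {1, 2, 3, 7}  B12 = {1, 2, 3, 12}
Tree: B1–B2, B2–B3, B3–B4, B4–B5, B5–B6, B6–B7, B7–B8, B8–B9, B9–B10, B10–B11, B11–B12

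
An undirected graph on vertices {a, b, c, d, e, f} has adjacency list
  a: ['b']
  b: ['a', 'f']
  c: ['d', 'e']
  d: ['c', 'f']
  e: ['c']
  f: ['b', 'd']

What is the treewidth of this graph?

A width-1 tree decomposition is:
Bags: B1 = {a, b}  B2 = {b, f}  B3 = {d, f}  B4 = {c, d}  B5 = {c, e}
Tree: B1–B2, B2–B3, B3–B4, B4–B5
Every bag has size at most 2, so the width is 2 − 1 = 1 and tw(G) ≤ 1. G has an edge, so its treewidth is at least 1. Therefore the treewidth is 1.

1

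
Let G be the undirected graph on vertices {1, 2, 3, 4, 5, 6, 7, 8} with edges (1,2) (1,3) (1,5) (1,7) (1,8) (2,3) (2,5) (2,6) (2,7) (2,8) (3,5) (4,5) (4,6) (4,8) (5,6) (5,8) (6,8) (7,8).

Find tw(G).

3

A width-3 tree decomposition is:
Bags: B1 = {2, 5, 6, 8}  B2 = {1, 2, 5, 8}  B3 = {4, 5, 6, 8}  B4 = {1, 2, 3, 5}  B5 = {1, 2, 7, 8}
Tree: B1–B2, B1–B3, B2–B4, B2–B5
The largest bag has 4 vertices, giving width 3; this decomposition certifies tw(G) ≤ 3. On the other hand G contains the 4-clique {1, 2, 5, 8}. A clique must lie in a single bag of any decomposition, so no decomposition can have width below 3. Combining the bounds, tw(G) = 3.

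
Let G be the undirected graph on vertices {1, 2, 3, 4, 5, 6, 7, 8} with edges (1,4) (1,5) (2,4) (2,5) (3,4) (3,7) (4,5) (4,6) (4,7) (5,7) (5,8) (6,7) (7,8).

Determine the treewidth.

A width-2 tree decomposition is:
Bags: B1 = {4, 5, 7}  B2 = {4, 6, 7}  B3 = {2, 4, 5}  B4 = {5, 7, 8}  B5 = {3, 4, 7}  B6 = {1, 4, 5}
Tree: B1–B2, B1–B3, B1–B4, B2–B5, B3–B6
Each bag holds 3 vertices, so the decomposition has width 2, which upper-bounds the treewidth. Conversely, {5, 7, 8} is a clique of size 3, and the vertices of any clique must share a bag in every tree decomposition; so some bag has ≥ 3 vertices and tw(G) ≥ 2. The upper and lower bounds meet at 2, so that is the treewidth.

2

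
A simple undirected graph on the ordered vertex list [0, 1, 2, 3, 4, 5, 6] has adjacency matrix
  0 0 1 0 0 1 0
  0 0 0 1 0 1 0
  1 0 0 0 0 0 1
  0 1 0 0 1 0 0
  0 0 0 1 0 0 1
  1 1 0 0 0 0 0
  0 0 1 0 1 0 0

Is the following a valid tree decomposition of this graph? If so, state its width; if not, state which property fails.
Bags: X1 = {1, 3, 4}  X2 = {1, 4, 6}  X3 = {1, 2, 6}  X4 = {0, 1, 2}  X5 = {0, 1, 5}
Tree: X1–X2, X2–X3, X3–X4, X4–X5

Yes; width 2.

Vertex coverage: the bags together contain {0, 1, 2, 3, 4, 5, 6}, the full vertex set. Edge coverage: each edge of G has both endpoints in at least one bag. Running intersection: for every vertex, the bags containing it form a connected subtree. All three properties hold, so this is a valid tree decomposition of width max|bag| − 1 = 2, and hence tw(G) ≤ 2.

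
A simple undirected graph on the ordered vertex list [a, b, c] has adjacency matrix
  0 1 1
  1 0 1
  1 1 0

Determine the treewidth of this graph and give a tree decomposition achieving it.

Treewidth 2.
Bags: B1 = {a, b, c}
Tree: (single bag)

A single bag containing all 3 vertices is trivially a valid decomposition of width 2. Conversely, {a, b, c} is a clique of size 3, and the vertices of any clique must share a bag in every tree decomposition; so some bag has ≥ 3 vertices and tw(G) ≥ 2. Combining the bounds, tw(G) = 2.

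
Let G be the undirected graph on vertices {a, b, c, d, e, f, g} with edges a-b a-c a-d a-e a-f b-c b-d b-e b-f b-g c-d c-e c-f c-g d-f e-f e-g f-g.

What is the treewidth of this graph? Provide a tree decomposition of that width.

Treewidth 4.
One such decomposition:
Bags: B1 = {a, b, c, e, f}  B2 = {b, c, e, f, g}  B3 = {a, b, c, d, f}
Tree: B1–B2, B1–B3

The largest bag has 5 vertices, giving width 4; this decomposition certifies tw(G) ≤ 4. For the lower bound, the 5 vertices {a, b, c, d, f} are pairwise adjacent, and any tree decomposition puts a clique entirely inside one bag — forcing width ≥ 4. Hence tw(G) = 4 exactly.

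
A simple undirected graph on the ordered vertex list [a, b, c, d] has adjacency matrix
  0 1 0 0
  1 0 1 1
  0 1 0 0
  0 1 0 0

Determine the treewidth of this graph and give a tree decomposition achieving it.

Each bag holds 2 vertices, so the decomposition has width 1, which upper-bounds the treewidth. Since G has at least one edge (e.g. b–d), it is not an edgeless graph, so tw(G) ≥ 1. Hence tw(G) = 1 exactly.

Treewidth 1.
One such decomposition:
Bags: B1 = {b, d}  B2 = {a, b}  B3 = {b, c}
Tree: B1–B2, B2–B3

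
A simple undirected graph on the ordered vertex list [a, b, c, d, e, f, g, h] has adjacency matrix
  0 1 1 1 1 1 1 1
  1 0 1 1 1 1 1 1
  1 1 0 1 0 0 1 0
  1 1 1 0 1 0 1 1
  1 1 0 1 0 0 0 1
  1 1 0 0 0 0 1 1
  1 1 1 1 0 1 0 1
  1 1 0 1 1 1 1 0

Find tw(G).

4

A width-4 tree decomposition is:
Bags: B1 = {a, b, d, g, h}  B2 = {a, b, c, d, g}  B3 = {a, b, f, g, h}  B4 = {a, b, d, e, h}
Tree: B1–B2, B1–B3, B1–B4
The largest bag has 5 vertices, giving width 4; this decomposition certifies tw(G) ≤ 4. Conversely, {a, b, d, g, h} is a clique of size 5, and the vertices of any clique must share a bag in every tree decomposition; so some bag has ≥ 5 vertices and tw(G) ≥ 4. Combining the bounds, tw(G) = 4.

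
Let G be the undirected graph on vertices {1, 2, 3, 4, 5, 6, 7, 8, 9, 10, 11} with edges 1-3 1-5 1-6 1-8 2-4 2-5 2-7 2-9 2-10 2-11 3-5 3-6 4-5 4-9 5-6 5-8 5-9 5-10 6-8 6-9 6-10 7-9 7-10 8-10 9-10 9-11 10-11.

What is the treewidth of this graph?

3

A width-3 tree decomposition is:
Bags: B1 = {5, 6, 9, 10}  B2 = {5, 6, 8, 10}  B3 = {1, 5, 6, 8}  B4 = {2, 5, 9, 10}  B5 = {2, 4, 5, 9}  B6 = {2, 9, 10, 11}  B7 = {1, 3, 5, 6}  B8 = {2, 7, 9, 10}
Tree: B1–B2, B2–B3, B1–B4, B4–B5, B4–B6, B3–B7, B4–B8
The largest bag has 4 vertices, giving width 3; this decomposition certifies tw(G) ≤ 3. For the lower bound, the 4 vertices {2, 9, 10, 11} are pairwise adjacent, and any tree decomposition puts a clique entirely inside one bag — forcing width ≥ 3. Therefore the treewidth is 3.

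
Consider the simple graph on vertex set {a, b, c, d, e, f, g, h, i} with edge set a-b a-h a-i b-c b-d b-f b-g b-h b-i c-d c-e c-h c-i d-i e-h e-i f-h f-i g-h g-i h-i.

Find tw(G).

A width-3 tree decomposition is:
Bags: B1 = {b, f, h, i}  B2 = {b, c, h, i}  B3 = {c, e, h, i}  B4 = {b, g, h, i}  B5 = {a, b, h, i}  B6 = {b, c, d, i}
Tree: B1–B2, B2–B3, B2–B4, B2–B5, B2–B6
The largest bag has 4 vertices, giving width 3; this decomposition certifies tw(G) ≤ 3. For the lower bound, the 4 vertices {b, c, d, i} are pairwise adjacent, and any tree decomposition puts a clique entirely inside one bag — forcing width ≥ 3. Combining the bounds, tw(G) = 3.

3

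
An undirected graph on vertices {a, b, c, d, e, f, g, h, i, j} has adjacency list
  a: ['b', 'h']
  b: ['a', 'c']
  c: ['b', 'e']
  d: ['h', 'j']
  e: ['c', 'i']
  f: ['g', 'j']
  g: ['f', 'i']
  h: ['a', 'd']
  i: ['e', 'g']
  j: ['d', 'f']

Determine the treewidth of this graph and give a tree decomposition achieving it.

Treewidth 2.
One optimal decomposition is:
Bags: B1 = {a, b, h}  B2 = {b, d, h}  B3 = {b, d, j}  B4 = {b, f, j}  B5 = {b, f, g}  B6 = {b, g, i}  B7 = {b, e, i}  B8 = {b, c, e}
Tree: B1–B2, B2–B3, B3–B4, B4–B5, B5–B6, B6–B7, B7–B8

Each bag holds 3 vertices, so the decomposition has width 2, which upper-bounds the treewidth. Since b–a–h–d–j–f–g–i–e–c–b is a cycle in G, G is not acyclic. Forests are exactly the graphs of treewidth ≤ 1, so tw(G) ≥ 2. Therefore the treewidth is 2.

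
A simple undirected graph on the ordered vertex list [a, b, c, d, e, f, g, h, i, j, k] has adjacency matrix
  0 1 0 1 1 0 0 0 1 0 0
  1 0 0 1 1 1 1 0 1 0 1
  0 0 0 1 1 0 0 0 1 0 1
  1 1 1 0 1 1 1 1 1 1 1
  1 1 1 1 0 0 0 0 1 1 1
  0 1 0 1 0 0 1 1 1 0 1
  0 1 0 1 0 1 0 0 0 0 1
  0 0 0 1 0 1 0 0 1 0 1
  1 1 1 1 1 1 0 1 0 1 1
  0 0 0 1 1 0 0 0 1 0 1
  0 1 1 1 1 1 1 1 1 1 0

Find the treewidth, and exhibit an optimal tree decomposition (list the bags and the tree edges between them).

Treewidth 4.
One optimal decomposition is:
Bags: B1 = {d, e, i, j, k}  B2 = {b, d, e, i, k}  B3 = {b, d, f, i, k}  B4 = {b, d, f, g, k}  B5 = {c, d, e, i, k}  B6 = {a, b, d, e, i}  B7 = {d, f, h, i, k}
Tree: B1–B2, B2–B3, B3–B4, B2–B5, B2–B6, B3–B7

The largest bag has 5 vertices, giving width 4; this decomposition certifies tw(G) ≤ 4. Conversely, {a, b, d, e, i} is a clique of size 5, and the vertices of any clique must share a bag in every tree decomposition; so some bag has ≥ 5 vertices and tw(G) ≥ 4. Therefore the treewidth is 4.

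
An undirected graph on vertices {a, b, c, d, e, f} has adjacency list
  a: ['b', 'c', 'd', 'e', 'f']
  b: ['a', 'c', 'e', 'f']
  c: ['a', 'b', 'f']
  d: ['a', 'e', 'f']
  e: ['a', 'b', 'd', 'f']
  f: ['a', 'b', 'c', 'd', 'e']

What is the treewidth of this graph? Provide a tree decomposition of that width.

Every bag has size at most 4, so the width is 4 − 1 = 3 and tw(G) ≤ 3. On the other hand G contains the 4-clique {a, d, e, f}. A clique must lie in a single bag of any decomposition, so no decomposition can have width below 3. Hence tw(G) = 3 exactly.

Treewidth 3.
Bags: B1 = {a, d, e, f}  B2 = {a, b, e, f}  B3 = {a, b, c, f}
Tree: B1–B2, B2–B3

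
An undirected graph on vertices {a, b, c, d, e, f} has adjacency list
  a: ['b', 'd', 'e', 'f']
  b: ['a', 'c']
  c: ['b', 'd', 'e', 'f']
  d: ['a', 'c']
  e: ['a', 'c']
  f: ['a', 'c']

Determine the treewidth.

A width-2 tree decomposition is:
Bags: B1 = {a, b, c}  B2 = {a, c, f}  B3 = {a, c, d}  B4 = {a, c, e}
Tree: B1–B2, B2–B3, B3–B4
Each bag holds 3 vertices, so the decomposition has width 2, which upper-bounds the treewidth. The edges b–c–f–a–b form a cycle, so G is not a tree and its treewidth is at least 2. The upper and lower bounds meet at 2, so that is the treewidth.

2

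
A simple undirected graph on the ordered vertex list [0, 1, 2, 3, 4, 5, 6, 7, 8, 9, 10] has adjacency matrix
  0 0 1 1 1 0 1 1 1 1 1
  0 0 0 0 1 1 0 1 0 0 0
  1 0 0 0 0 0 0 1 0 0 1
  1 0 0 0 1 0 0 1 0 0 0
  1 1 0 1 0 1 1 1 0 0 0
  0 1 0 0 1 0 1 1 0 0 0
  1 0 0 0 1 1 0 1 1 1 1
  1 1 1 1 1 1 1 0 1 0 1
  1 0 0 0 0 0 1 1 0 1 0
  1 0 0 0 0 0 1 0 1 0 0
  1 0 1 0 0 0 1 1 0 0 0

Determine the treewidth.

3

A width-3 tree decomposition is:
Bags: B1 = {0, 4, 6, 7}  B2 = {4, 5, 6, 7}  B3 = {0, 6, 7, 10}  B4 = {0, 2, 7, 10}  B5 = {1, 4, 5, 7}  B6 = {0, 3, 4, 7}  B7 = {0, 6, 7, 8}  B8 = {0, 6, 8, 9}
Tree: B1–B2, B1–B3, B3–B4, B2–B5, B1–B6, B1–B7, B7–B8
The largest bag has 4 vertices, giving width 3; this decomposition certifies tw(G) ≤ 3. On the other hand G contains the 4-clique {0, 6, 8, 9}. A clique must lie in a single bag of any decomposition, so no decomposition can have width below 3. Therefore the treewidth is 3.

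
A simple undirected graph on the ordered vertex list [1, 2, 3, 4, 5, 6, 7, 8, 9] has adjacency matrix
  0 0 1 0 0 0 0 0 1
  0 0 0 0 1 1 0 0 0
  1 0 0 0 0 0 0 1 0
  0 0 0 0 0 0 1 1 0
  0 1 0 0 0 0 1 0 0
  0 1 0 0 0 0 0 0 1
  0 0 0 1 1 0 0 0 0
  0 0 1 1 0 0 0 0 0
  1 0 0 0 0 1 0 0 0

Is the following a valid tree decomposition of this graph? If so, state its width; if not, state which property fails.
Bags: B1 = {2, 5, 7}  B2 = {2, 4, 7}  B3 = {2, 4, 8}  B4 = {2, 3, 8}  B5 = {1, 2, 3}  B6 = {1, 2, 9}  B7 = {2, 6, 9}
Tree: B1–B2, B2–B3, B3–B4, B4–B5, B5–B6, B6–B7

Yes; width 2.

Vertex coverage: the bags together contain {1, 2, 3, 4, 5, 6, 7, 8, 9}, the full vertex set. Edge coverage: each edge of G has both endpoints in at least one bag. Running intersection: for every vertex, the bags containing it form a connected subtree. All three properties hold, so this is a valid tree decomposition of width max|bag| − 1 = 2, and hence tw(G) ≤ 2.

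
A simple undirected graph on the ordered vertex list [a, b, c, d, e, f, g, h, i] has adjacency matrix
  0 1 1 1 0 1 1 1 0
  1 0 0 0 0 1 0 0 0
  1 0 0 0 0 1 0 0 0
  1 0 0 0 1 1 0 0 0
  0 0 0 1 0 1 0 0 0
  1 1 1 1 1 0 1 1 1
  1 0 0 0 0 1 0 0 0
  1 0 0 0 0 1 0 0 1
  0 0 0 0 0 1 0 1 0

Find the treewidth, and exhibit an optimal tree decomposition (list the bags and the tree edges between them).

The largest bag has 3 vertices, giving width 2; this decomposition certifies tw(G) ≤ 2. Conversely, {d, e, f} is a clique of size 3, and the vertices of any clique must share a bag in every tree decomposition; so some bag has ≥ 3 vertices and tw(G) ≥ 2. Hence tw(G) = 2 exactly.

Treewidth 2.
One optimal decomposition is:
Bags: B1 = {a, f, h}  B2 = {a, f, g}  B3 = {f, h, i}  B4 = {a, c, f}  B5 = {a, d, f}  B6 = {d, e, f}  B7 = {a, b, f}
Tree: B1–B2, B1–B3, B2–B4, B4–B5, B5–B6, B4–B7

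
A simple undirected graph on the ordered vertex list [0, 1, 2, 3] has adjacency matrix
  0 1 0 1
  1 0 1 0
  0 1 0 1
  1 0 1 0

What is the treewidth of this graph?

A width-2 tree decomposition is:
Bags: B1 = {0, 1, 3}  B2 = {1, 2, 3}
Tree: B1–B2
Each bag holds 3 vertices, so the decomposition has width 2, which upper-bounds the treewidth. For the lower bound, G contains the cycle 3–0–1–2–3, so G is not a forest; only forests have treewidth ≤ 1, hence tw(G) ≥ 2. The upper and lower bounds meet at 2, so that is the treewidth.

2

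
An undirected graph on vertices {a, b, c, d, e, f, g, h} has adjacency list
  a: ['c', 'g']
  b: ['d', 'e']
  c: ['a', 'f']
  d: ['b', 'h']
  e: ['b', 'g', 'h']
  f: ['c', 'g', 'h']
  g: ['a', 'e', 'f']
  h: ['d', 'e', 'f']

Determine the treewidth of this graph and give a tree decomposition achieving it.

Treewidth 2.
One such decomposition:
Bags: B1 = {b, d, e}  B2 = {d, e, h}  B3 = {e, g, h}  B4 = {f, g, h}  B5 = {a, f, g}  B6 = {a, c, f}
Tree: B1–B2, B2–B3, B3–B4, B4–B5, B5–B6

The largest bag has 3 vertices, giving width 2; this decomposition certifies tw(G) ≤ 2. For the lower bound, G contains the cycle b–d–h–e–b, so G is not a forest; only forests have treewidth ≤ 1, hence tw(G) ≥ 2. Therefore the treewidth is 2.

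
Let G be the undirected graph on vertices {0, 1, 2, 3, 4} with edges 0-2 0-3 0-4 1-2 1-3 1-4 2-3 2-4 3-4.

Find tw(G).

A width-3 tree decomposition is:
Bags: B1 = {0, 2, 3, 4}  B2 = {1, 2, 3, 4}
Tree: B1–B2
Every bag has size at most 4, so the width is 4 − 1 = 3 and tw(G) ≤ 3. For the lower bound, the 4 vertices {0, 2, 3, 4} are pairwise adjacent, and any tree decomposition puts a clique entirely inside one bag — forcing width ≥ 3. Combining the bounds, tw(G) = 3.

3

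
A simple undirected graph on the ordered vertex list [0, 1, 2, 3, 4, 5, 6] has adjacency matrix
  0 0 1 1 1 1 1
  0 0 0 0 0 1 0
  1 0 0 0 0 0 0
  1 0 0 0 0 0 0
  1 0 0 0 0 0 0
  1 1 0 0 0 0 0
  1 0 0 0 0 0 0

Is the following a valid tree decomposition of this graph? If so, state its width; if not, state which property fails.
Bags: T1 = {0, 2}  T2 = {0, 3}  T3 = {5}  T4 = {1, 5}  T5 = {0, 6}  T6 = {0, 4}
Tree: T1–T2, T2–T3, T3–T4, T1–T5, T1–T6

No — edge (0,5) lies in no bag.

A tree decomposition must satisfy three properties: every vertex lies in some bag; for every edge, both endpoints lie together in some bag; and for every vertex, the bags containing it form a connected subtree. Here edge (0,5) lies in no bag, so the decomposition is invalid.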